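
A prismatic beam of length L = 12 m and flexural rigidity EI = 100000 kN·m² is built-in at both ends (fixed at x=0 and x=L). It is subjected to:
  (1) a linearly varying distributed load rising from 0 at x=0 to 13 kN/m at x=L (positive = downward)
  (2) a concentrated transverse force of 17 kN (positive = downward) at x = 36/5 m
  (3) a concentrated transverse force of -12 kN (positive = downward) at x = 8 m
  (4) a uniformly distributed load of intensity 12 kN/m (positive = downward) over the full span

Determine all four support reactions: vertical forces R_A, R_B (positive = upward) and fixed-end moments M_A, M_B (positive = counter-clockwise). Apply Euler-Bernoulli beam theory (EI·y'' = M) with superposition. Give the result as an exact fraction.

R_A = 110557/1125 kN, M_A = 80744/375 kN·m, R_B = 144818/1125 kN, M_B = -92116/375 kN·m

Load 1 — triangular load w₀=13 kN/m (0→w₀ over full span):
  R_A = 3w₀L/20 = 3·13·12/20 = 117/5 kN
  M_A = w₀L²/30 = 13·12²/30 = 312/5 kN·m
  R_B = 7w₀L/20 = 7·13·12/20 = 273/5 kN
  M_B = -w₀L²/20 = -13·12²/20 = -468/5 kN·m
Load 2 — point force P=17 kN at a=36/5 m (b=L-a=24/5):
  R_A = Pb²(3a+b)/L³ = 17·(24/5)²·(3·(36/5)+(24/5))/12³ = 748/125 kN
  M_A = Pab²/L² = 17·(36/5)·(24/5)²/12² = 2448/125 kN·m
  R_B = Pa²(a+3b)/L³ = 17·(36/5)²·((36/5)+3·(24/5))/12³ = 1377/125 kN
  M_B = -Pa²b/L² = -17·(36/5)²·(24/5)/12² = -3672/125 kN·m
Load 3 — point force P=-12 kN at a=8 m (b=L-a=4):
  R_A = Pb²(3a+b)/L³ = (-12)·4²·(3·8+4)/12³ = -28/9 kN
  M_A = Pab²/L² = (-12)·8·4²/12² = -32/3 kN·m
  R_B = Pa²(a+3b)/L³ = (-12)·8²·(8+3·4)/12³ = -80/9 kN
  M_B = -Pa²b/L² = -(-12)·8²·4/12² = 64/3 kN·m
Load 4 — uniform load w=12 kN/m over full span:
  R_A = wL/2 = 12·12/2 = 72 kN
  M_A = wL²/12 = 12·12²/12 = 144 kN·m
  R_B = wL/2 = 12·12/2 = 72 kN
  M_B = -wL²/12 = -12·12²/12 = -144 kN·m
Superposition: R_A = 110557/1125 kN, M_A = 80744/375 kN·m, R_B = 144818/1125 kN, M_B = -92116/375 kN·m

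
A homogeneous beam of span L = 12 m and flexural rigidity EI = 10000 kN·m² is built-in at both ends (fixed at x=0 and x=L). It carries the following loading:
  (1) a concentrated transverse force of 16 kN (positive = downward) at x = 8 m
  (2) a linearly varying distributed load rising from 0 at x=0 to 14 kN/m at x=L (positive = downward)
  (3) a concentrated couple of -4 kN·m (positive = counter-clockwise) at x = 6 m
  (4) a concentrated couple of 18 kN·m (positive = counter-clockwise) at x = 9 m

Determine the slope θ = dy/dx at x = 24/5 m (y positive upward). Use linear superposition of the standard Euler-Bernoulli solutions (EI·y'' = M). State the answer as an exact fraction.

Load 1 — point force P=16 kN at a=8 m (b=L-a=4):
  θ_1 = -Pb²x(2aL-(3a+b)x)/(2L³EI)  [x≤a] = -16·4²·(24/5)·(2·8·12-(3·8+4)·(24/5))/(2·12³·10000) = -32/15625 rad
Load 2 — triangular load w₀=14 kN/m (0→w₀ over full span):
  θ_2 = -w₀(2x(L-x)(L-2x)(x+2L)+x²(L-x)²)/(120LEI) = -14·(2·(24/5)·(12-(24/5))·(12-2·(24/5))·((24/5)+2·12)+(24/5)²·(12-(24/5))²)/(120·12·10000) = -2268/390625 rad
Load 3 — applied couple M₀=-4 kN·m at a=6 m (b=L-a=6):
  θ_3 = (R_Ax²/2 - M_Ax)/EI  [x≤a] with R_A=-1/2, M_A=-1 = ((-1/2)·(24/5)²/2 - (-1)·(24/5))/10000 = -3/31250 rad
Load 4 — applied couple M₀=18 kN·m at a=9 m (b=L-a=3):
  θ_4 = (R_Ax²/2 - M_Ax)/EI  [x≤a] with R_A=27/16, M_A=45/8 = ((27/16)·(24/5)²/2 - (45/8)·(24/5))/10000 = -189/250000 rad
Superposition: θ = Σ θ_i = -54413/6250000 rad ≈ -0.008706 rad

θ(24/5) = -54413/6250000 rad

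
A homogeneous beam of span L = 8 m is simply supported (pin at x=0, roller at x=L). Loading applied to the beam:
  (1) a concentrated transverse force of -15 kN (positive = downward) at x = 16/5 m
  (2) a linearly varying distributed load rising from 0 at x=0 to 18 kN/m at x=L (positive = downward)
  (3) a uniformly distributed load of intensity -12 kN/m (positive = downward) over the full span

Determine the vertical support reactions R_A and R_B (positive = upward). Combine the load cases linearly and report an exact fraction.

Load 1 — point force P=-15 kN at a=16/5 m (b=L-a=24/5):
  R_A = Pb/L = (-15)·(24/5)/8 = -9 kN
  R_B = Pa/L = (-15)·(16/5)/8 = -6 kN
Load 2 — triangular load w₀=18 kN/m (0→w₀ over full span):
  R_A = w₀L/6 = 18·8/6 = 24 kN
  R_B = w₀L/3 = 18·8/3 = 48 kN
Load 3 — uniform load w=-12 kN/m over full span:
  R_A = wL/2 = (-12)·8/2 = -48 kN
  R_B = wL/2 = (-12)·8/2 = -48 kN
Superposition: R_A = -33 kN, R_B = -6 kN

R_A = -33 kN, R_B = -6 kN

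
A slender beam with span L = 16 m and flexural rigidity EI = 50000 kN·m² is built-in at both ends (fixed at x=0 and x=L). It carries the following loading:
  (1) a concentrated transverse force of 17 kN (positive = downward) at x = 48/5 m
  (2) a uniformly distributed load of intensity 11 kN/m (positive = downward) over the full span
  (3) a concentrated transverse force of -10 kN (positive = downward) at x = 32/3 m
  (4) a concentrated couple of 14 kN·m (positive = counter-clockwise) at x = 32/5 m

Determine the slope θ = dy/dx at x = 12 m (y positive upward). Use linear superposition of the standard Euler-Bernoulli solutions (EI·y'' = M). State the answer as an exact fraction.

θ(12) = 106073/14062500 rad

Load 1 — point force P=17 kN at a=48/5 m (b=L-a=32/5):
  θ_1 = Pa²(L-x)(2bL-(3b+a)(L-x))/(2L³EI)  [x>a] = 17·(48/5)²·(16-12)·(2·(32/5)·16-(3·(32/5)+(48/5))·(16-12))/(2·16³·50000) = 1071/781250 rad
Load 2 — uniform load w=11 kN/m over full span:
  θ_2 = -wx(L-x)(L-2x)/(12EI) = -11·12·(16-12)·(16-2·12)/(12·50000) = 22/3125 rad
Load 3 — point force P=-10 kN at a=32/3 m (b=L-a=16/3):
  θ_3 = Pa²(L-x)(2bL-(3b+a)(L-x))/(2L³EI)  [x>a] = (-10)·(32/3)²·(16-12)·(2·(16/3)·16-(3·(16/3)+(32/3))·(16-12))/(2·16³·50000) = -4/5625 rad
Load 4 — applied couple M₀=14 kN·m at a=32/5 m (b=L-a=48/5):
  θ_4 = (R_Ax²/2 - M_Ax - M₀(x-a))/EI  [x>a] with R_A=63/50, M_A=42/25 = ((63/50)·12²/2 - (42/25)·12 - 14·(12-(32/5)))/50000 = -49/312500 rad
Superposition: θ = Σ θ_i = 106073/14062500 rad ≈ 0.007543 rad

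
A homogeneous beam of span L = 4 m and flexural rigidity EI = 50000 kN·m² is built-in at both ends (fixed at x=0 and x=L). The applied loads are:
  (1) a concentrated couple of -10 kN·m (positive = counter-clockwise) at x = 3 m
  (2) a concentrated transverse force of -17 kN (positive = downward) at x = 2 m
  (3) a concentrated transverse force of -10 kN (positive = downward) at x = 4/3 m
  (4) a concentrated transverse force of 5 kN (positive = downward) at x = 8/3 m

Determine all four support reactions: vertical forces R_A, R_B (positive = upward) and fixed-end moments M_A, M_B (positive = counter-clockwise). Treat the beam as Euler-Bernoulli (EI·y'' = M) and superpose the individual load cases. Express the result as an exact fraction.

R_A = -2509/144 kN, M_A = -1157/72 kN·m, R_B = -659/144 kN, M_B = 83/8 kN·m

Load 1 — applied couple M₀=-10 kN·m at a=3 m (b=L-a=1):
  R_A = 6M₀ab/L³ = 6·(-10)·3·1/4³ = -45/16 kN
  M_A = M₀b(2a-b)/L² = (-10)·1·(2·3-1)/4² = -25/8 kN·m
  R_B = -6M₀ab/L³ = -6·(-10)·3·1/4³ = 45/16 kN
  M_B = M₀a(2b-a)/L² = (-10)·3·(2·1-3)/4² = 15/8 kN·m
Load 2 — point force P=-17 kN at a=2 m (b=L-a=2):
  R_A = Pb²(3a+b)/L³ = (-17)·2²·(3·2+2)/4³ = -17/2 kN
  M_A = Pab²/L² = (-17)·2·2²/4² = -17/2 kN·m
  R_B = Pa²(a+3b)/L³ = (-17)·2²·(2+3·2)/4³ = -17/2 kN
  M_B = -Pa²b/L² = -(-17)·2²·2/4² = 17/2 kN·m
Load 3 — point force P=-10 kN at a=4/3 m (b=L-a=8/3):
  R_A = Pb²(3a+b)/L³ = (-10)·(8/3)²·(3·(4/3)+(8/3))/4³ = -200/27 kN
  M_A = Pab²/L² = (-10)·(4/3)·(8/3)²/4² = -160/27 kN·m
  R_B = Pa²(a+3b)/L³ = (-10)·(4/3)²·((4/3)+3·(8/3))/4³ = -70/27 kN
  M_B = -Pa²b/L² = -(-10)·(4/3)²·(8/3)/4² = 80/27 kN·m
Load 4 — point force P=5 kN at a=8/3 m (b=L-a=4/3):
  R_A = Pb²(3a+b)/L³ = 5·(4/3)²·(3·(8/3)+(4/3))/4³ = 35/27 kN
  M_A = Pab²/L² = 5·(8/3)·(4/3)²/4² = 40/27 kN·m
  R_B = Pa²(a+3b)/L³ = 5·(8/3)²·((8/3)+3·(4/3))/4³ = 100/27 kN
  M_B = -Pa²b/L² = -5·(8/3)²·(4/3)/4² = -80/27 kN·m
Superposition: R_A = -2509/144 kN, M_A = -1157/72 kN·m, R_B = -659/144 kN, M_B = 83/8 kN·m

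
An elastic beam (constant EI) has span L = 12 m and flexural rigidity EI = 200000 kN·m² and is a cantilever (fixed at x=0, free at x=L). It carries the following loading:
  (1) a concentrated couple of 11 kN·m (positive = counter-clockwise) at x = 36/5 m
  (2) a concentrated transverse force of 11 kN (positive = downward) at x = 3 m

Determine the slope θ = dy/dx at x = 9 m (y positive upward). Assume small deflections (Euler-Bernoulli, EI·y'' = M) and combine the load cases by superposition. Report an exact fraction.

Load 1 — applied couple M₀=11 kN·m at a=36/5 m (b=L-a=24/5):
  θ_1 = M₀a/EI  [x>a] = 11·(36/5)/200000 = 99/250000 rad
Load 2 — point force P=11 kN at a=3 m (b=L-a=9):
  θ_2 = -Pa²/(2EI)  [x>a] = -11·3²/(2·200000) = -99/400000 rad
Superposition: θ = Σ θ_i = 297/2000000 rad ≈ 0.000149 rad

θ(9) = 297/2000000 rad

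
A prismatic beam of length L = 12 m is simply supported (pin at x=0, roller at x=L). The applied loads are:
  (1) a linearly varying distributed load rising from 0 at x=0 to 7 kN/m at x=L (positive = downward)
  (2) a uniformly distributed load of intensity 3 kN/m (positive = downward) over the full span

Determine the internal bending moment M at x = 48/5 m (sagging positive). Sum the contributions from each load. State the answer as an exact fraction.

M(48/5) = 10368/125 kN·m

Load 1 — triangular load w₀=7 kN/m (0→w₀ over full span):
  M_1 = w₀Lx/6 - w₀x³/(6L) = 7·12·(48/5)/6 - 7·(48/5)³/(6·12) = 6048/125 kN·m
Load 2 — uniform load w=3 kN/m over full span:
  M_2 = wx(L-x)/2 = 3·(48/5)·(12-(48/5))/2 = 864/25 kN·m
Superposition: M = Σ M_i = 10368/125 kN·m ≈ 82.944000 kN·m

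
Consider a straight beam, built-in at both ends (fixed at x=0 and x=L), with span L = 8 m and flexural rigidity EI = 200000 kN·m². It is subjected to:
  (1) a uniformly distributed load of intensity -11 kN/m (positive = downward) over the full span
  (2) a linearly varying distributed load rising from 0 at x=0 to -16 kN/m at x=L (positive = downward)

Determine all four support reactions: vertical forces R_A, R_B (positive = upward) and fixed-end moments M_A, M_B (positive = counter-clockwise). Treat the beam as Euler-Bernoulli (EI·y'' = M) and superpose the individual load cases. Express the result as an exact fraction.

R_A = -316/5 kN, M_A = -464/5 kN·m, R_B = -444/5 kN, M_B = 1648/15 kN·m

Load 1 — uniform load w=-11 kN/m over full span:
  R_A = wL/2 = (-11)·8/2 = -44 kN
  M_A = wL²/12 = (-11)·8²/12 = -176/3 kN·m
  R_B = wL/2 = (-11)·8/2 = -44 kN
  M_B = -wL²/12 = -(-11)·8²/12 = 176/3 kN·m
Load 2 — triangular load w₀=-16 kN/m (0→w₀ over full span):
  R_A = 3w₀L/20 = 3·(-16)·8/20 = -96/5 kN
  M_A = w₀L²/30 = (-16)·8²/30 = -512/15 kN·m
  R_B = 7w₀L/20 = 7·(-16)·8/20 = -224/5 kN
  M_B = -w₀L²/20 = -(-16)·8²/20 = 256/5 kN·m
Superposition: R_A = -316/5 kN, M_A = -464/5 kN·m, R_B = -444/5 kN, M_B = 1648/15 kN·m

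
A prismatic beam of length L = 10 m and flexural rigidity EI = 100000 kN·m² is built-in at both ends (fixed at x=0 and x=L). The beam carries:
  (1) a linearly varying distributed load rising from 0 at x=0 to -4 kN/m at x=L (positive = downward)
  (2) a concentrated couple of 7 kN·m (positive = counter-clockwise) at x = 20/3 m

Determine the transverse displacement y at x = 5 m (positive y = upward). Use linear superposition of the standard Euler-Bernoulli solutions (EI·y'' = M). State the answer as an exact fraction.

Load 1 — triangular load w₀=-4 kN/m (0→w₀ over full span):
  y_1 = -w₀x²(L-x)²(x+2L)/(120LEI) = -(-4)·5²·(10-5)²·(5+2·10)/(120·10·100000) = 1/1920 m
Load 2 — applied couple M₀=7 kN·m at a=20/3 m (b=L-a=10/3):
  y_2 = (R_Ax³/6 - M_Ax²/2)/EI  [x≤a] with R_A=14/15, M_A=7/3 = ((14/15)·5³/6 - (7/3)·5²/2)/100000 = -7/72000 m
Superposition: y = Σ y_i = 61/144000 m ≈ 0.000424 m

y(5) = 61/144000 m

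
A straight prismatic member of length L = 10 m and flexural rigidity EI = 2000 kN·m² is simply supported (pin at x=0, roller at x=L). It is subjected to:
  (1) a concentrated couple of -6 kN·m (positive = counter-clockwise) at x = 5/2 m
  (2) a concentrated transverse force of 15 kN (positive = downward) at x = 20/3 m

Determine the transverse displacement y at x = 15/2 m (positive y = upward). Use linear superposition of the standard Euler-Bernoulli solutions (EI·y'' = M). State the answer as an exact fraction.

Load 1 — applied couple M₀=-6 kN·m at a=5/2 m (b=L-a=15/2):
  y_1 = (M₀x³/(6L)-M₀(x-a)²/2+C₁x)/EI  [x>a] with C₁=M₀(3b²-L²)/(6L)=-55/8 = ((-6)·(15/2)³/(6·10)-(-6)·((15/2)-(5/2))²/2+(-55/8)·(15/2))/2000 = -3/320 m
Load 2 — point force P=15 kN at a=20/3 m (b=L-a=10/3):
  y_2 = -Pa(L-x)(2Lx-a²-x²)/(6LEI)  [x>a] = -15·(20/3)·(10-(15/2))·(2·10·(15/2)-(20/3)²-(15/2)²)/(6·10·2000) = -355/3456 m
Superposition: y = Σ y_i = -1937/17280 m ≈ -0.112095 m

y(15/2) = -1937/17280 m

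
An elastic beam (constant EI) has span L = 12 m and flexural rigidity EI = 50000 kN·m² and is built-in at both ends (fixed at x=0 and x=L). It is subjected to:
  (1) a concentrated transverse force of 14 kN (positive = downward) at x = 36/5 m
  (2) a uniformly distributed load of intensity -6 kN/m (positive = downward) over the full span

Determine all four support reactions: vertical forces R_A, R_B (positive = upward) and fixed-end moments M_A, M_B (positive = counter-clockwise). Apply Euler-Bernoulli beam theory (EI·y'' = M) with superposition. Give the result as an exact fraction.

R_A = -3884/125 kN, M_A = -6984/125 kN·m, R_B = -3366/125 kN, M_B = 5976/125 kN·m

Load 1 — point force P=14 kN at a=36/5 m (b=L-a=24/5):
  R_A = Pb²(3a+b)/L³ = 14·(24/5)²·(3·(36/5)+(24/5))/12³ = 616/125 kN
  M_A = Pab²/L² = 14·(36/5)·(24/5)²/12² = 2016/125 kN·m
  R_B = Pa²(a+3b)/L³ = 14·(36/5)²·((36/5)+3·(24/5))/12³ = 1134/125 kN
  M_B = -Pa²b/L² = -14·(36/5)²·(24/5)/12² = -3024/125 kN·m
Load 2 — uniform load w=-6 kN/m over full span:
  R_A = wL/2 = (-6)·12/2 = -36 kN
  M_A = wL²/12 = (-6)·12²/12 = -72 kN·m
  R_B = wL/2 = (-6)·12/2 = -36 kN
  M_B = -wL²/12 = -(-6)·12²/12 = 72 kN·m
Superposition: R_A = -3884/125 kN, M_A = -6984/125 kN·m, R_B = -3366/125 kN, M_B = 5976/125 kN·m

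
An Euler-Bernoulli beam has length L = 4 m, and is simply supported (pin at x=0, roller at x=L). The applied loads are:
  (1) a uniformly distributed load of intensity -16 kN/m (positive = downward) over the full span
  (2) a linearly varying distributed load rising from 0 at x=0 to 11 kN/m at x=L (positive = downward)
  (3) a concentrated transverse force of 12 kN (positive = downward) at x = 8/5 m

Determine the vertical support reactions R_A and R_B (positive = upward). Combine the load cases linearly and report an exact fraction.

Load 1 — uniform load w=-16 kN/m over full span:
  R_A = wL/2 = (-16)·4/2 = -32 kN
  R_B = wL/2 = (-16)·4/2 = -32 kN
Load 2 — triangular load w₀=11 kN/m (0→w₀ over full span):
  R_A = w₀L/6 = 11·4/6 = 22/3 kN
  R_B = w₀L/3 = 11·4/3 = 44/3 kN
Load 3 — point force P=12 kN at a=8/5 m (b=L-a=12/5):
  R_A = Pb/L = 12·(12/5)/4 = 36/5 kN
  R_B = Pa/L = 12·(8/5)/4 = 24/5 kN
Superposition: R_A = -262/15 kN, R_B = -188/15 kN

R_A = -262/15 kN, R_B = -188/15 kN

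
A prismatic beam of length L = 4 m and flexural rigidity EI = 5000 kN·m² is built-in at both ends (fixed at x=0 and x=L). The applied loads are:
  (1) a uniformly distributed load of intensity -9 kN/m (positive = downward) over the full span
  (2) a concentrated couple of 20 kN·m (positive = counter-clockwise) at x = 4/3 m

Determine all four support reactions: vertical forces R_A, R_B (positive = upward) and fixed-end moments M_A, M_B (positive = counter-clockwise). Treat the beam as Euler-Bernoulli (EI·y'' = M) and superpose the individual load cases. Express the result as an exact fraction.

R_A = -34/3 kN, M_A = -12 kN·m, R_B = -74/3 kN, M_B = 56/3 kN·m

Load 1 — uniform load w=-9 kN/m over full span:
  R_A = wL/2 = (-9)·4/2 = -18 kN
  M_A = wL²/12 = (-9)·4²/12 = -12 kN·m
  R_B = wL/2 = (-9)·4/2 = -18 kN
  M_B = -wL²/12 = -(-9)·4²/12 = 12 kN·m
Load 2 — applied couple M₀=20 kN·m at a=4/3 m (b=L-a=8/3):
  R_A = 6M₀ab/L³ = 6·20·(4/3)·(8/3)/4³ = 20/3 kN
  M_A = M₀b(2a-b)/L² = 20·(8/3)·(2·(4/3)-(8/3))/4² = 0 kN·m
  R_B = -6M₀ab/L³ = -6·20·(4/3)·(8/3)/4³ = -20/3 kN
  M_B = M₀a(2b-a)/L² = 20·(4/3)·(2·(8/3)-(4/3))/4² = 20/3 kN·m
Superposition: R_A = -34/3 kN, M_A = -12 kN·m, R_B = -74/3 kN, M_B = 56/3 kN·m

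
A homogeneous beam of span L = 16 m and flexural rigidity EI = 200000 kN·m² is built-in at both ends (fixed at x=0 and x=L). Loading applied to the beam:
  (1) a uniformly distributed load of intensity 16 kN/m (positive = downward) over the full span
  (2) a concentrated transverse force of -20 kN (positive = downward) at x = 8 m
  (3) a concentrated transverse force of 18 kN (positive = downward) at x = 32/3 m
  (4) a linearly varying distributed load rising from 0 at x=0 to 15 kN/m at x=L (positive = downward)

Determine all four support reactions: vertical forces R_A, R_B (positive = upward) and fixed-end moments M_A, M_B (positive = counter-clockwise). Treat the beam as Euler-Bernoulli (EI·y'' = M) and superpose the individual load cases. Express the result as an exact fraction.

Load 1 — uniform load w=16 kN/m over full span:
  R_A = wL/2 = 16·16/2 = 128 kN
  M_A = wL²/12 = 16·16²/12 = 1024/3 kN·m
  R_B = wL/2 = 16·16/2 = 128 kN
  M_B = -wL²/12 = -16·16²/12 = -1024/3 kN·m
Load 2 — point force P=-20 kN at a=8 m (b=L-a=8):
  R_A = Pb²(3a+b)/L³ = (-20)·8²·(3·8+8)/16³ = -10 kN
  M_A = Pab²/L² = (-20)·8·8²/16² = -40 kN·m
  R_B = Pa²(a+3b)/L³ = (-20)·8²·(8+3·8)/16³ = -10 kN
  M_B = -Pa²b/L² = -(-20)·8²·8/16² = 40 kN·m
Load 3 — point force P=18 kN at a=32/3 m (b=L-a=16/3):
  R_A = Pb²(3a+b)/L³ = 18·(16/3)²·(3·(32/3)+(16/3))/16³ = 14/3 kN
  M_A = Pab²/L² = 18·(32/3)·(16/3)²/16² = 64/3 kN·m
  R_B = Pa²(a+3b)/L³ = 18·(32/3)²·((32/3)+3·(16/3))/16³ = 40/3 kN
  M_B = -Pa²b/L² = -18·(32/3)²·(16/3)/16² = -128/3 kN·m
Load 4 — triangular load w₀=15 kN/m (0→w₀ over full span):
  R_A = 3w₀L/20 = 3·15·16/20 = 36 kN
  M_A = w₀L²/30 = 15·16²/30 = 128 kN·m
  R_B = 7w₀L/20 = 7·15·16/20 = 84 kN
  M_B = -w₀L²/20 = -15·16²/20 = -192 kN·m
Superposition: R_A = 476/3 kN, M_A = 1352/3 kN·m, R_B = 646/3 kN, M_B = -536 kN·m

R_A = 476/3 kN, M_A = 1352/3 kN·m, R_B = 646/3 kN, M_B = -536 kN·m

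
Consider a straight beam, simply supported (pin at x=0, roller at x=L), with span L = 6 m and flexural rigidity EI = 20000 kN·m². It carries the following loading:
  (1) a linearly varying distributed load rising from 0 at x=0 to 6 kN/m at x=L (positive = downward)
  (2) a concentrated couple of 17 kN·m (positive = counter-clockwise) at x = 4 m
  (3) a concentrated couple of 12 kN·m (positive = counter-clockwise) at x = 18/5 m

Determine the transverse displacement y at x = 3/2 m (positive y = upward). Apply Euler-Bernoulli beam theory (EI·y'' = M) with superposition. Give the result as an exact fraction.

y(3/2) = -372029/128000000 m

Load 1 — triangular load w₀=6 kN/m (0→w₀ over full span):
  y_1 = -w₀x(7L⁴-10L²x²+3x⁴)/(360LEI) = -6·(3/2)·(7·6⁴-10·6²·(3/2)²+3·(3/2)⁴)/(360·6·20000) = -8829/5120000 m
Load 2 — applied couple M₀=17 kN·m at a=4 m (b=L-a=2):
  y_2 = (M₀x³/(6L)+C₁x)/EI  [x≤a] with C₁=M₀(3b²-L²)/(6L)=-34/3 = (17·(3/2)³/(6·6)+(-34/3)·(3/2))/20000 = -493/640000 m
Load 3 — applied couple M₀=12 kN·m at a=18/5 m (b=L-a=12/5):
  y_3 = (M₀x³/(6L)+C₁x)/EI  [x≤a] with C₁=M₀(3b²-L²)/(6L)=-156/25 = (12·(3/2)³/(6·6)+(-156/25)·(3/2))/20000 = -1647/4000000 m
Superposition: y = Σ y_i = -372029/128000000 m ≈ -0.002906 m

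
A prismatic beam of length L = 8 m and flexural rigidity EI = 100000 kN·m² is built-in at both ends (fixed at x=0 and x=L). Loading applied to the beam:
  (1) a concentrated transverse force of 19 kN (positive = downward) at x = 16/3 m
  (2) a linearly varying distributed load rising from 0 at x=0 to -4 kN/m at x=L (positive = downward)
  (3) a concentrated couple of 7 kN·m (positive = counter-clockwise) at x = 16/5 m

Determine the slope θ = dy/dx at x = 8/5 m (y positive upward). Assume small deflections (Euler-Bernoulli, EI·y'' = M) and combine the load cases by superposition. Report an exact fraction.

Load 1 — point force P=19 kN at a=16/3 m (b=L-a=8/3):
  θ_1 = -Pb²x(2aL-(3a+b)x)/(2L³EI)  [x≤a] = -19·(8/3)²·(8/5)·(2·(16/3)·8-(3·(16/3)+(8/3))·(8/5))/(2·8³·100000) = -247/2109375 rad
Load 2 — triangular load w₀=-4 kN/m (0→w₀ over full span):
  θ_2 = -w₀(2x(L-x)(L-2x)(x+2L)+x²(L-x)²)/(120LEI) = -(-4)·(2·(8/5)·(8-(8/5))·(8-2·(8/5))·((8/5)+2·8)+(8/5)²·(8-(8/5))²)/(120·8·100000) = 448/5859375 rad
Load 3 — applied couple M₀=7 kN·m at a=16/5 m (b=L-a=24/5):
  θ_3 = (R_Ax²/2 - M_Ax)/EI  [x≤a] with R_A=63/50, M_A=21/25 = ((63/50)·(8/5)²/2 - (21/25)·(8/5))/100000 = 21/7812500 rad
Superposition: θ = Σ θ_i = -1601/42187500 rad ≈ -0.000038 rad

θ(8/5) = -1601/42187500 rad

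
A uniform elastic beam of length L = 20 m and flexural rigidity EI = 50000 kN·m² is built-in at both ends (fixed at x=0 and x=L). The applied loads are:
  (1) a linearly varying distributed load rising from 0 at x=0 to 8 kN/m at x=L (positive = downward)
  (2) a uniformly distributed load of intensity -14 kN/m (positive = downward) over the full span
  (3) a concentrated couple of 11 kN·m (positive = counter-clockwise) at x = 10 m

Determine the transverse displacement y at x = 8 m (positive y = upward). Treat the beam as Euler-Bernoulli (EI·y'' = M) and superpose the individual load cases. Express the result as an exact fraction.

Load 1 — triangular load w₀=8 kN/m (0→w₀ over full span):
  y_1 = -w₀x²(L-x)²(x+2L)/(120LEI) = -8·8²·(20-8)²·(8+2·20)/(120·20·50000) = -2304/78125 m
Load 2 — uniform load w=-14 kN/m over full span:
  y_2 = -wx²(L-x)²/(24EI) = -(-14)·8²·(20-8)²/(24·50000) = 336/3125 m
Load 3 — applied couple M₀=11 kN·m at a=10 m (b=L-a=10):
  y_3 = (R_Ax³/6 - M_Ax²/2)/EI  [x≤a] with R_A=33/40, M_A=11/4 = ((33/40)·8³/6 - (11/4)·8²/2)/50000 = -11/31250 m
Superposition: y = Σ y_i = 12137/156250 m ≈ 0.077677 m

y(8) = 12137/156250 m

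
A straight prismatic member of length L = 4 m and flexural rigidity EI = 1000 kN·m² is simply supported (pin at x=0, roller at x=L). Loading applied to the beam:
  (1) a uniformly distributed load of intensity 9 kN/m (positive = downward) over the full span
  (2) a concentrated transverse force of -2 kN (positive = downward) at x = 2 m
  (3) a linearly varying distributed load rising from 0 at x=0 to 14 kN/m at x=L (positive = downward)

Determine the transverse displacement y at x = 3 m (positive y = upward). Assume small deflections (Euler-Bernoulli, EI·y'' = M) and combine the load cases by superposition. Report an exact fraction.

Load 1 — uniform load w=9 kN/m over full span:
  y_1 = -wx(L³-2Lx²+x³)/(24EI) = -9·3·(4³-2·4·3²+3³)/(24·1000) = -171/8000 m
Load 2 — point force P=-2 kN at a=2 m (b=L-a=2):
  y_2 = -Pa(L-x)(2Lx-a²-x²)/(6LEI)  [x>a] = -(-2)·2·(4-3)·(2·4·3-2²-3²)/(6·4·1000) = 11/6000 m
Load 3 — triangular load w₀=14 kN/m (0→w₀ over full span):
  y_3 = -w₀x(7L⁴-10L²x²+3x⁴)/(360LEI) = -14·3·(7·4⁴-10·4²·3²+3·3⁴)/(360·4·1000) = -833/48000 m
Superposition: y = Σ y_i = -1771/48000 m ≈ -0.036896 m

y(3) = -1771/48000 m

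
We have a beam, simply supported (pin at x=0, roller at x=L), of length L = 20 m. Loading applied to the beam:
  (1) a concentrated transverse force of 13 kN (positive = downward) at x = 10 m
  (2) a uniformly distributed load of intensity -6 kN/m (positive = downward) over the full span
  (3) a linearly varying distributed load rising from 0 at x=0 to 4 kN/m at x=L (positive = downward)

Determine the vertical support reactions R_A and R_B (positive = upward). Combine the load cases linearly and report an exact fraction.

R_A = -241/6 kN, R_B = -161/6 kN

Load 1 — point force P=13 kN at a=10 m (b=L-a=10):
  R_A = Pb/L = 13·10/20 = 13/2 kN
  R_B = Pa/L = 13·10/20 = 13/2 kN
Load 2 — uniform load w=-6 kN/m over full span:
  R_A = wL/2 = (-6)·20/2 = -60 kN
  R_B = wL/2 = (-6)·20/2 = -60 kN
Load 3 — triangular load w₀=4 kN/m (0→w₀ over full span):
  R_A = w₀L/6 = 4·20/6 = 40/3 kN
  R_B = w₀L/3 = 4·20/3 = 80/3 kN
Superposition: R_A = -241/6 kN, R_B = -161/6 kN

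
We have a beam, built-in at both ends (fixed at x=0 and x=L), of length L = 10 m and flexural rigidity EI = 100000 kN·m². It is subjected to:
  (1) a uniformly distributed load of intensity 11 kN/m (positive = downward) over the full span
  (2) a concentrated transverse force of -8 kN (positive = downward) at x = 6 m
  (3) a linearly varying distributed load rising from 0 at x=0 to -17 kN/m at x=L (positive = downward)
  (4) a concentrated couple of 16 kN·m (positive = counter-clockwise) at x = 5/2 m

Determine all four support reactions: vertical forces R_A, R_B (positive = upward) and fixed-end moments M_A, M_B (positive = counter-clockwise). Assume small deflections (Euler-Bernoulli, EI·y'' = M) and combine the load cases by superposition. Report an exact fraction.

Load 1 — uniform load w=11 kN/m over full span:
  R_A = wL/2 = 11·10/2 = 55 kN
  M_A = wL²/12 = 11·10²/12 = 275/3 kN·m
  R_B = wL/2 = 11·10/2 = 55 kN
  M_B = -wL²/12 = -11·10²/12 = -275/3 kN·m
Load 2 — point force P=-8 kN at a=6 m (b=L-a=4):
  R_A = Pb²(3a+b)/L³ = (-8)·4²·(3·6+4)/10³ = -352/125 kN
  M_A = Pab²/L² = (-8)·6·4²/10² = -192/25 kN·m
  R_B = Pa²(a+3b)/L³ = (-8)·6²·(6+3·4)/10³ = -648/125 kN
  M_B = -Pa²b/L² = -(-8)·6²·4/10² = 288/25 kN·m
Load 3 — triangular load w₀=-17 kN/m (0→w₀ over full span):
  R_A = 3w₀L/20 = 3·(-17)·10/20 = -51/2 kN
  M_A = w₀L²/30 = (-17)·10²/30 = -170/3 kN·m
  R_B = 7w₀L/20 = 7·(-17)·10/20 = -119/2 kN
  M_B = -w₀L²/20 = -(-17)·10²/20 = 85 kN·m
Load 4 — applied couple M₀=16 kN·m at a=5/2 m (b=L-a=15/2):
  R_A = 6M₀ab/L³ = 6·16·(5/2)·(15/2)/10³ = 9/5 kN
  M_A = M₀b(2a-b)/L² = 16·(15/2)·(2·(5/2)-(15/2))/10² = -3 kN·m
  R_B = -6M₀ab/L³ = -6·16·(5/2)·(15/2)/10³ = -9/5 kN
  M_B = M₀a(2b-a)/L² = 16·(5/2)·(2·(15/2)-(5/2))/10² = 5 kN·m
Superposition: R_A = 7121/250 kN, M_A = 608/25 kN·m, R_B = -2871/250 kN, M_B = 739/75 kN·m

R_A = 7121/250 kN, M_A = 608/25 kN·m, R_B = -2871/250 kN, M_B = 739/75 kN·m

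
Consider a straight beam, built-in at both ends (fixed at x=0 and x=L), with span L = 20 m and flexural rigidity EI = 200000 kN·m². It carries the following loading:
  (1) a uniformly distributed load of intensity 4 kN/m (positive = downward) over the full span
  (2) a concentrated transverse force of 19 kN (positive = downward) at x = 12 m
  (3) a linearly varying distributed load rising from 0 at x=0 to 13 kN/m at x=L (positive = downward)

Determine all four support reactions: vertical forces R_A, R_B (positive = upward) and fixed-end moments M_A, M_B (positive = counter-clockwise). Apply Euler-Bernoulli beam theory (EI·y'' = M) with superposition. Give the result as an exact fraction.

R_A = 10711/125 kN, M_A = 25736/75 kN·m, R_B = 17914/125 kN, M_B = -33604/75 kN·m

Load 1 — uniform load w=4 kN/m over full span:
  R_A = wL/2 = 4·20/2 = 40 kN
  M_A = wL²/12 = 4·20²/12 = 400/3 kN·m
  R_B = wL/2 = 4·20/2 = 40 kN
  M_B = -wL²/12 = -4·20²/12 = -400/3 kN·m
Load 2 — point force P=19 kN at a=12 m (b=L-a=8):
  R_A = Pb²(3a+b)/L³ = 19·8²·(3·12+8)/20³ = 836/125 kN
  M_A = Pab²/L² = 19·12·8²/20² = 912/25 kN·m
  R_B = Pa²(a+3b)/L³ = 19·12²·(12+3·8)/20³ = 1539/125 kN
  M_B = -Pa²b/L² = -19·12²·8/20² = -1368/25 kN·m
Load 3 — triangular load w₀=13 kN/m (0→w₀ over full span):
  R_A = 3w₀L/20 = 3·13·20/20 = 39 kN
  M_A = w₀L²/30 = 13·20²/30 = 520/3 kN·m
  R_B = 7w₀L/20 = 7·13·20/20 = 91 kN
  M_B = -w₀L²/20 = -13·20²/20 = -260 kN·m
Superposition: R_A = 10711/125 kN, M_A = 25736/75 kN·m, R_B = 17914/125 kN, M_B = -33604/75 kN·m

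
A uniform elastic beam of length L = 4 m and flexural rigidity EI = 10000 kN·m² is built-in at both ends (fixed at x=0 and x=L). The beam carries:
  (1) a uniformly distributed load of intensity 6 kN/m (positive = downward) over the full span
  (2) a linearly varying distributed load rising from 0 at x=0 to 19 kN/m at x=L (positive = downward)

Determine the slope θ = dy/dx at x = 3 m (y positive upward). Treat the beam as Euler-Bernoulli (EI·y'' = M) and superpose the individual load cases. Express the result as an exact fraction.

Load 1 — uniform load w=6 kN/m over full span:
  θ_1 = -wx(L-x)(L-2x)/(12EI) = -6·3·(4-3)·(4-2·3)/(12·10000) = 3/10000 rad
Load 2 — triangular load w₀=19 kN/m (0→w₀ over full span):
  θ_2 = -w₀(2x(L-x)(L-2x)(x+2L)+x²(L-x)²)/(120LEI) = -19·(2·3·(4-3)·(4-2·3)·(3+2·4)+3²·(4-3)²)/(120·4·10000) = 779/1600000 rad
Superposition: θ = Σ θ_i = 1259/1600000 rad ≈ 0.000787 rad

θ(3) = 1259/1600000 rad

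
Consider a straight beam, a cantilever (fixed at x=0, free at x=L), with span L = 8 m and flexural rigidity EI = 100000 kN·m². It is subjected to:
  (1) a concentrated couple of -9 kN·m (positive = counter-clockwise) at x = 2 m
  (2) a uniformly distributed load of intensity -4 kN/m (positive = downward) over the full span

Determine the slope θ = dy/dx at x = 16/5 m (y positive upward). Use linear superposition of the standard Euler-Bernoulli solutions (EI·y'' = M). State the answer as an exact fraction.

θ(16/5) = 46801/18750000 rad

Load 1 — applied couple M₀=-9 kN·m at a=2 m (b=L-a=6):
  θ_1 = M₀a/EI  [x>a] = (-9)·2/100000 = -9/50000 rad
Load 2 — uniform load w=-4 kN/m over full span:
  θ_2 = -wx(x²-3Lx+3L²)/(6EI) = -(-4)·(16/5)·((16/5)²-3·8·(16/5)+3·8²)/(6·100000) = 3136/1171875 rad
Superposition: θ = Σ θ_i = 46801/18750000 rad ≈ 0.002496 rad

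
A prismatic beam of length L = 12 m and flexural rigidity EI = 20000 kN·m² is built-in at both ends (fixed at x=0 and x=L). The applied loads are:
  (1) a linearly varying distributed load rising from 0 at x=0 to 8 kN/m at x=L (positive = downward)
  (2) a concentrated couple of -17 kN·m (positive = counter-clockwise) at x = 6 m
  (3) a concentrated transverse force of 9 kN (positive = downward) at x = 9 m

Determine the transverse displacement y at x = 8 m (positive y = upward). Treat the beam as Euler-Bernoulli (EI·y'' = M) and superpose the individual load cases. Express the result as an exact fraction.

y(8) = -331/28125 m

Load 1 — triangular load w₀=8 kN/m (0→w₀ over full span):
  y_1 = -w₀x²(L-x)²(x+2L)/(120LEI) = -8·8²·(12-8)²·(8+2·12)/(120·12·20000) = -256/28125 m
Load 2 — applied couple M₀=-17 kN·m at a=6 m (b=L-a=6):
  y_2 = (R_Ax³/6 - M_Ax²/2 - M₀(x-a)²/2)/EI  [x>a] with R_A=-17/8, M_A=-17/4 = ((-17/8)·8³/6 - (-17/4)·8²/2 - (-17)·(8-6)²/2)/20000 = -17/30000 m
Load 3 — point force P=9 kN at a=9 m (b=L-a=3):
  y_3 = -Pb²x²(3aL-(3a+b)x)/(6L³EI)  [x≤a] = -9·3²·8²·(3·9·12-(3·9+3)·8)/(6·12³·20000) = -21/10000 m
Superposition: y = Σ y_i = -331/28125 m ≈ -0.011769 m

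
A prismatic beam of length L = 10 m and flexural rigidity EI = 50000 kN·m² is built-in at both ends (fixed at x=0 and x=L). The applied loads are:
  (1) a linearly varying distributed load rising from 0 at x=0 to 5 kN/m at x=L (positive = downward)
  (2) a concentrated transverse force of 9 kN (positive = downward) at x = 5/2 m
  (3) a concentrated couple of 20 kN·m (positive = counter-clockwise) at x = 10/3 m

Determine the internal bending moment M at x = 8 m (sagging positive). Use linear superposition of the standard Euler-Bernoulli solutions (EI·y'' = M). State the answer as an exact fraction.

Load 1 — triangular load w₀=5 kN/m (0→w₀ over full span):
  M_1 = 3w₀Lx/20 - w₀L²/30 - w₀x³/(6L) = 3·5·10·8/20 - 5·10²/30 - 5·8³/(6·10) = 2/3 kN·m
Load 2 — point force P=9 kN at a=5/2 m (b=L-a=15/2):
  M_2 = Pa²(a+3b)(L-x)/L³ - Pa²b/L²  [x>a] = 9·(5/2)²·((5/2)+3·(15/2))·(10-8)/10³ - 9·(5/2)²·(15/2)/10² = -45/32 kN·m
Load 3 — applied couple M₀=20 kN·m at a=10/3 m (b=L-a=20/3):
  M_3 = R_Ax - M_A - M₀  [x>a] with R_A=8/3, M_A=0 = (8/3)·8 - 0 - 20 = 4/3 kN·m
Superposition: M = Σ M_i = 19/32 kN·m ≈ 0.593750 kN·m

M(8) = 19/32 kN·m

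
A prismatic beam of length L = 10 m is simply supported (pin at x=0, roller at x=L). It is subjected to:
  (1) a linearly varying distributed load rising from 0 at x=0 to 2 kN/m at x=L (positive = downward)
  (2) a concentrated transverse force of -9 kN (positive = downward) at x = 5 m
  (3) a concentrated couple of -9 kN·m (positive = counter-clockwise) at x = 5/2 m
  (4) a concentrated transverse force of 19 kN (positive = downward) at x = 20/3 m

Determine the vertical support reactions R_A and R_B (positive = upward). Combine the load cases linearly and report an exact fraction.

R_A = 64/15 kN, R_B = 236/15 kN

Load 1 — triangular load w₀=2 kN/m (0→w₀ over full span):
  R_A = w₀L/6 = 2·10/6 = 10/3 kN
  R_B = w₀L/3 = 2·10/3 = 20/3 kN
Load 2 — point force P=-9 kN at a=5 m (b=L-a=5):
  R_A = Pb/L = (-9)·5/10 = -9/2 kN
  R_B = Pa/L = (-9)·5/10 = -9/2 kN
Load 3 — applied couple M₀=-9 kN·m at a=5/2 m (b=L-a=15/2):
  R_A = M₀/L = (-9)/10 = -9/10 kN
  R_B = -M₀/L = -(-9)/10 = 9/10 kN
Load 4 — point force P=19 kN at a=20/3 m (b=L-a=10/3):
  R_A = Pb/L = 19·(10/3)/10 = 19/3 kN
  R_B = Pa/L = 19·(20/3)/10 = 38/3 kN
Superposition: R_A = 64/15 kN, R_B = 236/15 kN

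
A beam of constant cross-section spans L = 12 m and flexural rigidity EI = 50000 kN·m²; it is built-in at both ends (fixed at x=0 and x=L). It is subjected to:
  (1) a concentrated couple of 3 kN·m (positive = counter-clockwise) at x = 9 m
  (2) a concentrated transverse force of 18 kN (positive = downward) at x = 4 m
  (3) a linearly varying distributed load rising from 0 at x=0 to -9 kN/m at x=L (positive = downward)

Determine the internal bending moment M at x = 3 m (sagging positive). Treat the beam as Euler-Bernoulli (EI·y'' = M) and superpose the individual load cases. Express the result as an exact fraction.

M(3) = 941/160 kN·m

Load 1 — applied couple M₀=3 kN·m at a=9 m (b=L-a=3):
  M_1 = R_Ax - M_A  [x≤a] with R_A=9/32, M_A=15/16 = (9/32)·3 - (15/16) = -3/32 kN·m
Load 2 — point force P=18 kN at a=4 m (b=L-a=8):
  M_2 = Pb²(3a+b)x/L³ - Pab²/L²  [x≤a] = 18·8²·(3·4+8)·3/12³ - 18·4·8²/12² = 8 kN·m
Load 3 — triangular load w₀=-9 kN/m (0→w₀ over full span):
  M_3 = 3w₀Lx/20 - w₀L²/30 - w₀x³/(6L) = 3·(-9)·12·3/20 - (-9)·12²/30 - (-9)·3³/(6·12) = -81/40 kN·m
Superposition: M = Σ M_i = 941/160 kN·m ≈ 5.881250 kN·m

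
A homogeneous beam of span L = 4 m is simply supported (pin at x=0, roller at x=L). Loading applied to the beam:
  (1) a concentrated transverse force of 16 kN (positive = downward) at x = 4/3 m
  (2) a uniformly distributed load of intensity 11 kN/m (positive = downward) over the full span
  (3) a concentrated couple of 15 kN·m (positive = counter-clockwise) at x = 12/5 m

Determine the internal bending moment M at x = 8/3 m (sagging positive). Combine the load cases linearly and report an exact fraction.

Load 1 — point force P=16 kN at a=4/3 m (b=L-a=8/3):
  M_1 = Pa(L-x)/L  [x>a] = 16·(4/3)·(4-(8/3))/4 = 64/9 kN·m
Load 2 — uniform load w=11 kN/m over full span:
  M_2 = wx(L-x)/2 = 11·(8/3)·(4-(8/3))/2 = 176/9 kN·m
Load 3 — applied couple M₀=15 kN·m at a=12/5 m (b=L-a=8/5):
  M_3 = M₀x/L - M₀  [x>a] = 15·(8/3)/4 - 15 = -5 kN·m
Superposition: M = Σ M_i = 65/3 kN·m ≈ 21.666667 kN·m

M(8/3) = 65/3 kN·m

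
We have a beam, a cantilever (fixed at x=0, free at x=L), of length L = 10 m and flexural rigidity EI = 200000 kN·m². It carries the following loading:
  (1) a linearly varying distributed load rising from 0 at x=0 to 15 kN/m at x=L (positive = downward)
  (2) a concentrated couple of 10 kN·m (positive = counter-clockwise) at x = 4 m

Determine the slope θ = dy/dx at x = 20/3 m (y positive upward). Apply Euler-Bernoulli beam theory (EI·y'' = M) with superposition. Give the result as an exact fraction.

Load 1 — triangular load w₀=15 kN/m (0→w₀ over full span):
  θ_1 = (w₀Lx²/4-w₀L²x/3-w₀x⁴/(24L))/EI = (15·10·(20/3)²/4-15·10²·(20/3)/3-15·(20/3)⁴/(24·10))/200000 = -29/3240 rad
Load 2 — applied couple M₀=10 kN·m at a=4 m (b=L-a=6):
  θ_2 = M₀a/EI  [x>a] = 10·4/200000 = 1/5000 rad
Superposition: θ = Σ θ_i = -443/50625 rad ≈ -0.008751 rad

θ(20/3) = -443/50625 rad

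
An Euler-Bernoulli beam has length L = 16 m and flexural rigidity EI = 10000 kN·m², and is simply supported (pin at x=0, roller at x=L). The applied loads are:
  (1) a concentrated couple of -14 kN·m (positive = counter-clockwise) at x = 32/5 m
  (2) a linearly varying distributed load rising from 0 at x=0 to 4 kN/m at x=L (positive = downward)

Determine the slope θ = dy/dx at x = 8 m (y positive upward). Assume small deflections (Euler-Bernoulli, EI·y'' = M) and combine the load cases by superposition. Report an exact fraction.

Load 1 — applied couple M₀=-14 kN·m at a=32/5 m (b=L-a=48/5):
  θ_1 = (M₀x²/(2L)-M₀(x-a)+C₁)/EI  [x>a] with C₁=M₀(3b²-L²)/(6L)=-224/75 = ((-14)·8²/(2·16)-(-14)·(8-(32/5))+(-224/75))/10000 = -161/187500 rad
Load 2 — triangular load w₀=4 kN/m (0→w₀ over full span):
  θ_2 = -w₀(7L⁴-30L²x²+15x⁴)/(360LEI) = -4·(7·16⁴-30·16²·8²+15·8⁴)/(360·16·10000) = -56/28125 rad
Superposition: θ = Σ θ_i = -1603/562500 rad ≈ -0.002850 rad

θ(8) = -1603/562500 rad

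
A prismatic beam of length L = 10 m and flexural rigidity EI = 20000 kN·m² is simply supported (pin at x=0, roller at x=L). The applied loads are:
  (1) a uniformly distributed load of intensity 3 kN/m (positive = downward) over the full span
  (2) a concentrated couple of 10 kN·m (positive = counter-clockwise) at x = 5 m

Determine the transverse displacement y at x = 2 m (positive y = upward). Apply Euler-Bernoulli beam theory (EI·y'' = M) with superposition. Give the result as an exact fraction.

Load 1 — uniform load w=3 kN/m over full span:
  y_1 = -wx(L³-2Lx²+x³)/(24EI) = -3·2·(10³-2·10·2²+2³)/(24·20000) = -29/2500 m
Load 2 — applied couple M₀=10 kN·m at a=5 m (b=L-a=5):
  y_2 = (M₀x³/(6L)+C₁x)/EI  [x≤a] with C₁=M₀(3b²-L²)/(6L)=-25/6 = (10·2³/(6·10)+(-25/6)·2)/20000 = -7/20000 m
Superposition: y = Σ y_i = -239/20000 m ≈ -0.011950 m

y(2) = -239/20000 m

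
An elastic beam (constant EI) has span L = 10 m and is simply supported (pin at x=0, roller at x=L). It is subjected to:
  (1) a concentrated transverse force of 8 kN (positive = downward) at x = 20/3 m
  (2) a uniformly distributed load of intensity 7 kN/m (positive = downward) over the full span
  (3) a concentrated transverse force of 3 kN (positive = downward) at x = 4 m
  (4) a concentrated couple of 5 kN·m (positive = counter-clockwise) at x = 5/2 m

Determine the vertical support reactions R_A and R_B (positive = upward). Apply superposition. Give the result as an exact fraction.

R_A = 1199/30 kN, R_B = 1231/30 kN

Load 1 — point force P=8 kN at a=20/3 m (b=L-a=10/3):
  R_A = Pb/L = 8·(10/3)/10 = 8/3 kN
  R_B = Pa/L = 8·(20/3)/10 = 16/3 kN
Load 2 — uniform load w=7 kN/m over full span:
  R_A = wL/2 = 7·10/2 = 35 kN
  R_B = wL/2 = 7·10/2 = 35 kN
Load 3 — point force P=3 kN at a=4 m (b=L-a=6):
  R_A = Pb/L = 3·6/10 = 9/5 kN
  R_B = Pa/L = 3·4/10 = 6/5 kN
Load 4 — applied couple M₀=5 kN·m at a=5/2 m (b=L-a=15/2):
  R_A = M₀/L = 5/10 = 1/2 kN
  R_B = -M₀/L = -5/10 = -1/2 kN
Superposition: R_A = 1199/30 kN, R_B = 1231/30 kN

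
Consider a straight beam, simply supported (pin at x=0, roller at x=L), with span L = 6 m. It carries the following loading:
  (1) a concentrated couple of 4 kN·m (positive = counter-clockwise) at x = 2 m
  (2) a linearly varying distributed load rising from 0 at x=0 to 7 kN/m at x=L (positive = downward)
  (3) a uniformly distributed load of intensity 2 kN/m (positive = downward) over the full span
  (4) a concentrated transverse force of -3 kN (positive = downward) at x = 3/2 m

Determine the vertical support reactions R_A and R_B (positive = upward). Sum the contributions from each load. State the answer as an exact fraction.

R_A = 137/12 kN, R_B = 223/12 kN

Load 1 — applied couple M₀=4 kN·m at a=2 m (b=L-a=4):
  R_A = M₀/L = 4/6 = 2/3 kN
  R_B = -M₀/L = -4/6 = -2/3 kN
Load 2 — triangular load w₀=7 kN/m (0→w₀ over full span):
  R_A = w₀L/6 = 7·6/6 = 7 kN
  R_B = w₀L/3 = 7·6/3 = 14 kN
Load 3 — uniform load w=2 kN/m over full span:
  R_A = wL/2 = 2·6/2 = 6 kN
  R_B = wL/2 = 2·6/2 = 6 kN
Load 4 — point force P=-3 kN at a=3/2 m (b=L-a=9/2):
  R_A = Pb/L = (-3)·(9/2)/6 = -9/4 kN
  R_B = Pa/L = (-3)·(3/2)/6 = -3/4 kN
Superposition: R_A = 137/12 kN, R_B = 223/12 kN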